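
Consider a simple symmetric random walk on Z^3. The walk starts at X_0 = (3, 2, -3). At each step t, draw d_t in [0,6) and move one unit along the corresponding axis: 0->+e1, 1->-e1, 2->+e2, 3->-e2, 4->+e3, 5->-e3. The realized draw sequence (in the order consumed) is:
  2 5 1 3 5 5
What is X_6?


t=0: X=(3, 2, -3), d=2 → +e2, X_1=(3, 3, -3)
t=1: X=(3, 3, -3), d=5 → -e3, X_2=(3, 3, -4)
t=2: X=(3, 3, -4), d=1 → -e1, X_3=(2, 3, -4)
t=3: X=(2, 3, -4), d=3 → -e2, X_4=(2, 2, -4)
t=4: X=(2, 2, -4), d=5 → -e3, X_5=(2, 2, -5)
t=5: X=(2, 2, -5), d=5 → -e3, X_6=(2, 2, -6)

(2, 2, -6)


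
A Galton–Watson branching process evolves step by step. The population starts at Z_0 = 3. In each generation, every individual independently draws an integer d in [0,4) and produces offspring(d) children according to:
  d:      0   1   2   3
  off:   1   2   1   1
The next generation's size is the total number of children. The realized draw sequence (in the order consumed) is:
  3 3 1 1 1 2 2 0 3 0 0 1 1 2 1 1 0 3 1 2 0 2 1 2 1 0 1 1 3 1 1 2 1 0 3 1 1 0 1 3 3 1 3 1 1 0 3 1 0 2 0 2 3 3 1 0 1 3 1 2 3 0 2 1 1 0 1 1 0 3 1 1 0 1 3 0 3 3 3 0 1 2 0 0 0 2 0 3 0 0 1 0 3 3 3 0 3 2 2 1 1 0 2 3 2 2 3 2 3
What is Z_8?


gen 0: Z_0=3, draws=[3, 3, 1], offspring=[1, 1, 2], Z_1=4
gen 1: Z_1=4, draws=[1, 1, 2, 2], offspring=[2, 2, 1, 1], Z_2=6
gen 2: Z_2=6, draws=[0, 3, 0, 0, 1, 1], offspring=[1, 1, 1, 1, 2, 2], Z_3=8
gen 3: Z_3=8, draws=[2, 1, 1, 0, 3, 1, 2, 0], offspring=[1, 2, 2, 1, 1, 2, 1, 1], Z_4=11
gen 4: Z_4=11, draws=[2, 1, 2, 1, 0, 1, 1, 3, 1, 1, 2], offspring=[1, 2, 1, 2, 1, 2, 2, 1, 2, 2, 1], Z_5=17
gen 5: Z_5=17, draws=[1, 0, 3, 1, 1, 0, 1, 3, 3, 1, 3, 1, 1, 0, 3, 1, 0], offspring=[2, 1, 1, 2, 2, 1, 2, 1, 1, 2, 1, 2, 2, 1, 1, 2, 1], Z_6=25
gen 6: Z_6=25, draws=[2, 0, 2, 3, 3, 1, 0, 1, 3, 1, 2, 3, 0, 2, 1, 1, 0, 1, 1, 0, 3, 1, 1, 0, 1], offspring=[1, 1, 1, 1, 1, 2, 1, 2, 1, 2, 1, 1, 1, 1, 2, 2, 1, 2, 2, 1, 1, 2, 2, 1, 2], Z_7=35
gen 7: Z_7=35, draws=[3, 0, 3, 3, 3, 0, 1, 2, 0, 0, 0, 2, 0, 3, 0, 0, 1, 0, 3, 3, 3, 0, 3, 2, 2, 1, 1, 0, 2, 3, 2, 2, 3, 2, 3], offspring=[1, 1, 1, 1, 1, 1, 2, 1, 1, 1, 1, 1, 1, 1, 1, 1, 2, 1, 1, 1, 1, 1, 1, 1, 1, 2, 2, 1, 1, 1, 1, 1, 1, 1, 1], Z_8=39

39


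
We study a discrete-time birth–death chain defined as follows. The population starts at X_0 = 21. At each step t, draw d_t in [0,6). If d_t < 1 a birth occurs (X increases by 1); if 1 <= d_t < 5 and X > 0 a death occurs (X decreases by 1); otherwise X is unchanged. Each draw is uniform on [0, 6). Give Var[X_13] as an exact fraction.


X can drop by at most 1 per step and X_0 = 21 > T = 13, so X_t >= 21 − t >= 8 > 0 for every t <= 13: the floor at 0 (the 'and X > 0' condition) never binds. Hence X_13 = X_0 + Σ_{t<13} Y_t with i.i.d. increments Y_t = y(d_t) ∈ {+1, −1, 0}.
Outcome values over d=0..5: [1, -1, -1, -1, -1, 0]
Σy = -3, Σy² = 5, M = 6
μ = -3/6 = -1/2,  σ² = 5/6 − (-1/2)² = 7/12
Independent increments: Var[X_13] = 13·σ² = 13·(7/12) = 91/12

91/12


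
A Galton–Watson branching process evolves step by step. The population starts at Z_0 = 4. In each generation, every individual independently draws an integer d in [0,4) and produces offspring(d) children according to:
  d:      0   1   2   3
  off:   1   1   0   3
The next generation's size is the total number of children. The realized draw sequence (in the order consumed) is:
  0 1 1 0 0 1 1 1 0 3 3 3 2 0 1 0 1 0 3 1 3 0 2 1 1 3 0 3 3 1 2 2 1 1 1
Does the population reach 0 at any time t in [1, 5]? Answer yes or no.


no

gen 0: Z_0=4, draws=[0, 1, 1, 0], offspring=[1, 1, 1, 1], Z_1=4
gen 1: Z_1=4, draws=[0, 1, 1, 1], offspring=[1, 1, 1, 1], Z_2=4
gen 2: Z_2=4, draws=[0, 3, 3, 3], offspring=[1, 3, 3, 3], Z_3=10
gen 3: Z_3=10, draws=[2, 0, 1, 0, 1, 0, 3, 1, 3, 0], offspring=[0, 1, 1, 1, 1, 1, 3, 1, 3, 1], Z_4=13
gen 4: Z_4=13, draws=[2, 1, 1, 3, 0, 3, 3, 1, 2, 2, 1, 1, 1], offspring=[0, 1, 1, 3, 1, 3, 3, 1, 0, 0, 1, 1, 1], Z_5=16


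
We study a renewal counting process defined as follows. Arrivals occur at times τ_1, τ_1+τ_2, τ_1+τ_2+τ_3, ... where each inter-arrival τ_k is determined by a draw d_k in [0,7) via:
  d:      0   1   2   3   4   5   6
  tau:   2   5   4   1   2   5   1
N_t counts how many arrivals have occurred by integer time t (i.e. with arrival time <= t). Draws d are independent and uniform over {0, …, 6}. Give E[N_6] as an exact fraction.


Inter-arrival values over d=0..6: [2, 5, 4, 1, 2, 5, 1]
Each d has probability 1/7, so the pmf of τ is: f(1) = 2/7, f(2) = 2/7, f(4) = 1/7, f(5) = 2/7
Renewal equation for m(n) = E[N_n]: condition on τ_1 = k (if k <= n, one arrival plus a fresh copy on the remaining n−k steps): m(n) = F(n) + Σ_{k<=n} f(k)·m(n−k), where F(n) = P(τ <= n) and m(0) = 0
m(1) = F(1) = 2/7
m(2) = F(2) + f(1)·m(1) = 4/7 + 2/7·2/7 = 32/49
m(3) = F(3) + f(1)·m(2) + f(2)·m(1) = 4/7 + 2/7·32/49 + 2/7·2/7 = 288/343
m(4) = F(4) + f(1)·m(3) + f(2)·m(2) = 5/7 + 2/7·288/343 + 2/7·32/49 = 2739/2401
m(5) = F(5) + f(1)·m(4) + f(2)·m(3) + f(4)·m(1) = 1 + 2/7·2739/2401 + 2/7·288/343 + 1/7·2/7 = 27003/16807
m(6) = F(6) + f(1)·m(5) + f(2)·m(4) + f(4)·m(2) + f(5)·m(1) = 1 + 2/7·27003/16807 + 2/7·2739/2401 + 1/7·32/49 + 2/7·2/7 = 230581/117649
E[N_6] = m(6) = 230581/117649

230581/117649


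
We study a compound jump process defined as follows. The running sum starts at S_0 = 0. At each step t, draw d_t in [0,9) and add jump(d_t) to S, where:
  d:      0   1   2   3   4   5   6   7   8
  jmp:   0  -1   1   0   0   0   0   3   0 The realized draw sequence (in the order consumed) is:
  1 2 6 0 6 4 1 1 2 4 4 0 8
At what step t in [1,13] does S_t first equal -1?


t=0: S=0, d=1, jump=-1, S_1=-1
t=1: S=-1, d=2, jump=1, S_2=0
t=2: S=0, d=6, jump=0, S_3=0
t=3: S=0, d=0, jump=0, S_4=0
t=4: S=0, d=6, jump=0, S_5=0
t=5: S=0, d=4, jump=0, S_6=0
t=6: S=0, d=1, jump=-1, S_7=-1
t=7: S=-1, d=1, jump=-1, S_8=-2
t=8: S=-2, d=2, jump=1, S_9=-1
t=9: S=-1, d=4, jump=0, S_10=-1
t=10: S=-1, d=4, jump=0, S_11=-1
t=11: S=-1, d=0, jump=0, S_12=-1
t=12: S=-1, d=8, jump=0, S_13=-1

1


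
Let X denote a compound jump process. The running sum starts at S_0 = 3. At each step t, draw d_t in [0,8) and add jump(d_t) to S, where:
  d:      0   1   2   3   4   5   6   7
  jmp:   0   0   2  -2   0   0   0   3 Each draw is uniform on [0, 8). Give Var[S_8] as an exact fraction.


127/8

Outcome values over d=0..7: [0, 0, 2, -2, 0, 0, 0, 3]
Σy = 3, Σy² = 17, M = 8
μ = 3/8 = 3/8,  σ² = 17/8 − (3/8)² = 127/64
Independent increments: Var[S_8] = 8·σ² = 8·(127/64) = 127/8


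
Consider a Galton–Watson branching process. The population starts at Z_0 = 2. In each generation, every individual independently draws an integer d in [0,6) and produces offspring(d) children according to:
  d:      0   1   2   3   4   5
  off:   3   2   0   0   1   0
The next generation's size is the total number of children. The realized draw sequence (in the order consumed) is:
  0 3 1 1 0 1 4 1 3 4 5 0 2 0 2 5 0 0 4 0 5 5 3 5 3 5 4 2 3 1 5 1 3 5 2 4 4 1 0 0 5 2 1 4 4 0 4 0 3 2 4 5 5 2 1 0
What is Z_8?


10

gen 0: Z_0=2, draws=[0, 3], offspring=[3, 0], Z_1=3
gen 1: Z_1=3, draws=[1, 1, 0], offspring=[2, 2, 3], Z_2=7
gen 2: Z_2=7, draws=[1, 4, 1, 3, 4, 5, 0], offspring=[2, 1, 2, 0, 1, 0, 3], Z_3=9
gen 3: Z_3=9, draws=[2, 0, 2, 5, 0, 0, 4, 0, 5], offspring=[0, 3, 0, 0, 3, 3, 1, 3, 0], Z_4=13
gen 4: Z_4=13, draws=[5, 3, 5, 3, 5, 4, 2, 3, 1, 5, 1, 3, 5], offspring=[0, 0, 0, 0, 0, 1, 0, 0, 2, 0, 2, 0, 0], Z_5=5
gen 5: Z_5=5, draws=[2, 4, 4, 1, 0], offspring=[0, 1, 1, 2, 3], Z_6=7
gen 6: Z_6=7, draws=[0, 5, 2, 1, 4, 4, 0], offspring=[3, 0, 0, 2, 1, 1, 3], Z_7=10
gen 7: Z_7=10, draws=[4, 0, 3, 2, 4, 5, 5, 2, 1, 0], offspring=[1, 3, 0, 0, 1, 0, 0, 0, 2, 3], Z_8=10


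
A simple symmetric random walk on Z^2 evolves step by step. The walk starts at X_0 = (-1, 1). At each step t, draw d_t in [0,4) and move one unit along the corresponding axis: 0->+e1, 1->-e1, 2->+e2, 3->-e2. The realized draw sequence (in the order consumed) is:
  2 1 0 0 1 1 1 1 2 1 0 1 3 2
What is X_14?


t=0: X=(-1, 1), d=2 → +e2, X_1=(-1, 2)
t=1: X=(-1, 2), d=1 → -e1, X_2=(-2, 2)
t=2: X=(-2, 2), d=0 → +e1, X_3=(-1, 2)
t=3: X=(-1, 2), d=0 → +e1, X_4=(0, 2)
t=4: X=(0, 2), d=1 → -e1, X_5=(-1, 2)
t=5: X=(-1, 2), d=1 → -e1, X_6=(-2, 2)
t=6: X=(-2, 2), d=1 → -e1, X_7=(-3, 2)
t=7: X=(-3, 2), d=1 → -e1, X_8=(-4, 2)
t=8: X=(-4, 2), d=2 → +e2, X_9=(-4, 3)
t=9: X=(-4, 3), d=1 → -e1, X_10=(-5, 3)
t=10: X=(-5, 3), d=0 → +e1, X_11=(-4, 3)
t=11: X=(-4, 3), d=1 → -e1, X_12=(-5, 3)
t=12: X=(-5, 3), d=3 → -e2, X_13=(-5, 2)
t=13: X=(-5, 2), d=2 → +e2, X_14=(-5, 3)

(-5, 3)


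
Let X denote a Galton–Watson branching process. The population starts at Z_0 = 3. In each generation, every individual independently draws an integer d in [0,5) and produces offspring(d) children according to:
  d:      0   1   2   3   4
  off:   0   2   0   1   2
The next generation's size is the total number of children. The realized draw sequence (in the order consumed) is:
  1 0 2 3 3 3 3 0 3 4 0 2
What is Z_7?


0

gen 0: Z_0=3, draws=[1, 0, 2], offspring=[2, 0, 0], Z_1=2
gen 1: Z_1=2, draws=[3, 3], offspring=[1, 1], Z_2=2
gen 2: Z_2=2, draws=[3, 3], offspring=[1, 1], Z_3=2
gen 3: Z_3=2, draws=[0, 3], offspring=[0, 1], Z_4=1
gen 4: Z_4=1, draws=[4], offspring=[2], Z_5=2
gen 5: Z_5=2, draws=[0, 2], offspring=[0, 0], Z_6=0
gen 6: Z_6=0, draws=[], offspring=[], Z_7=0


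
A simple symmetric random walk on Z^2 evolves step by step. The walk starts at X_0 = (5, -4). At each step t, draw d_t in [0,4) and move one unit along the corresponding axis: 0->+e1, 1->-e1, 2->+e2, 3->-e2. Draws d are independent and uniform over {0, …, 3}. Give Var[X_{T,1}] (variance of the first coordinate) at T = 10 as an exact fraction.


5

Outcome values over d=0..3: [1, -1, 0, 0]
Σy = 0, Σy² = 2, M = 4
μ = 0/4 = 0,  σ² = 2/4 − (0)² = 1/2
Independent increments: Var[X_10] = 10·σ² = 10·(1/2) = 5


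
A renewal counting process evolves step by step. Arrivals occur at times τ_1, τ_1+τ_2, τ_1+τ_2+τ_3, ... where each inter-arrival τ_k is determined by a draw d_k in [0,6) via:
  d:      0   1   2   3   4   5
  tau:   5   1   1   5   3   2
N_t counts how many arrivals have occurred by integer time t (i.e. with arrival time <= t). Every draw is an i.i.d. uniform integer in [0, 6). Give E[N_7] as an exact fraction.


Inter-arrival values over d=0..5: [5, 1, 1, 5, 3, 2]
Each d has probability 1/6, so the pmf of τ is: f(1) = 1/3, f(2) = 1/6, f(3) = 1/6, f(5) = 1/3
Renewal equation for m(n) = E[N_n]: condition on τ_1 = k (if k <= n, one arrival plus a fresh copy on the remaining n−k steps): m(n) = F(n) + Σ_{k<=n} f(k)·m(n−k), where F(n) = P(τ <= n) and m(0) = 0
m(1) = F(1) = 1/3
m(2) = F(2) + f(1)·m(1) = 1/2 + 1/3·1/3 = 11/18
m(3) = F(3) + f(1)·m(2) + f(2)·m(1) = 2/3 + 1/3·11/18 + 1/6·1/3 = 25/27
m(4) = F(4) + f(1)·m(3) + f(2)·m(2) + f(3)·m(1) = 2/3 + 1/3·25/27 + 1/6·11/18 + 1/6·1/3 = 367/324
m(5) = F(5) + f(1)·m(4) + f(2)·m(3) + f(3)·m(2) = 1 + 1/3·367/324 + 1/6·25/27 + 1/6·11/18 = 397/243
m(6) = F(6) + f(1)·m(5) + f(2)·m(4) + f(3)·m(3) + f(5)·m(1) = 1 + 1/3·397/243 + 1/6·367/324 + 1/6·25/27 + 1/3·1/3 = 11657/5832
m(7) = F(7) + f(1)·m(6) + f(2)·m(5) + f(3)·m(4) + f(5)·m(2) = 1 + 1/3·11657/5832 + 1/6·397/243 + 1/6·367/324 + 1/3·11/18 = 5098/2187
E[N_7] = m(7) = 5098/2187

5098/2187


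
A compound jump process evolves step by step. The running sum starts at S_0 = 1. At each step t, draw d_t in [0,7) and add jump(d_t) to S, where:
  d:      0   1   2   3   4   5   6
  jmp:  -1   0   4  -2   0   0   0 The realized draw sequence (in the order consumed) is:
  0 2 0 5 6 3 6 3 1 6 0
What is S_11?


-2

t=0: S=1, d=0, jump=-1, S_1=0
t=1: S=0, d=2, jump=4, S_2=4
t=2: S=4, d=0, jump=-1, S_3=3
t=3: S=3, d=5, jump=0, S_4=3
t=4: S=3, d=6, jump=0, S_5=3
t=5: S=3, d=3, jump=-2, S_6=1
t=6: S=1, d=6, jump=0, S_7=1
t=7: S=1, d=3, jump=-2, S_8=-1
t=8: S=-1, d=1, jump=0, S_9=-1
t=9: S=-1, d=6, jump=0, S_10=-1
t=10: S=-1, d=0, jump=-1, S_11=-2


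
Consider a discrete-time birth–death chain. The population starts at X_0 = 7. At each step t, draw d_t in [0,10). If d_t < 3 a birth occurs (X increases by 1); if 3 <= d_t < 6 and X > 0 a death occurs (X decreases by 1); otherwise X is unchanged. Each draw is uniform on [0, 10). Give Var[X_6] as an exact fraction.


18/5

X can drop by at most 1 per step and X_0 = 7 > T = 6, so X_t >= 7 − t >= 1 > 0 for every t <= 6: the floor at 0 (the 'and X > 0' condition) never binds. Hence X_6 = X_0 + Σ_{t<6} Y_t with i.i.d. increments Y_t = y(d_t) ∈ {+1, −1, 0}.
Outcome values over d=0..9: [1, 1, 1, -1, -1, -1, 0, 0, 0, 0]
Σy = 0, Σy² = 6, M = 10
μ = 0/10 = 0,  σ² = 6/10 − (0)² = 3/5
Independent increments: Var[X_6] = 6·σ² = 6·(3/5) = 18/5


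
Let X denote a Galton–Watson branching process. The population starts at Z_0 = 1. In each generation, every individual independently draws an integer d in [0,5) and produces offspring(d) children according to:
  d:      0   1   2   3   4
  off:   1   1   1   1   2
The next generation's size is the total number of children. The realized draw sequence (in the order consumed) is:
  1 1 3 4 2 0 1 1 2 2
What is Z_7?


gen 0: Z_0=1, draws=[1], offspring=[1], Z_1=1
gen 1: Z_1=1, draws=[1], offspring=[1], Z_2=1
gen 2: Z_2=1, draws=[3], offspring=[1], Z_3=1
gen 3: Z_3=1, draws=[4], offspring=[2], Z_4=2
gen 4: Z_4=2, draws=[2, 0], offspring=[1, 1], Z_5=2
gen 5: Z_5=2, draws=[1, 1], offspring=[1, 1], Z_6=2
gen 6: Z_6=2, draws=[2, 2], offspring=[1, 1], Z_7=2

2


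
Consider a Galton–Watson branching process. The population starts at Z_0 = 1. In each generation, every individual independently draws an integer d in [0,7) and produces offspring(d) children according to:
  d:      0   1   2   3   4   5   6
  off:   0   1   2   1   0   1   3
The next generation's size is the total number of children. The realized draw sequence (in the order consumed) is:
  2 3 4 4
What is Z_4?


0

gen 0: Z_0=1, draws=[2], offspring=[2], Z_1=2
gen 1: Z_1=2, draws=[3, 4], offspring=[1, 0], Z_2=1
gen 2: Z_2=1, draws=[4], offspring=[0], Z_3=0
gen 3: Z_3=0, draws=[], offspring=[], Z_4=0


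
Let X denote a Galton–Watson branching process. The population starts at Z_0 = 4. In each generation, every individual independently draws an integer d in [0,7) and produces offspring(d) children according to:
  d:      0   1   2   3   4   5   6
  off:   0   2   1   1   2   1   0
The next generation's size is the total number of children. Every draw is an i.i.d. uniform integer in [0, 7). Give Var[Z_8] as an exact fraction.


128/7

Outcome values over d=0..6: [0, 2, 1, 1, 2, 1, 0]
Σy = 7, Σy² = 11, M = 7
μ = 7/7 = 1,  σ² = 11/7 − (1)² = 4/7
V_0 = 0, E_0 = 4
V_1 = 4/7·E_0 + (1)²·V_0 = 16/7;  E_1 = 4
V_2 = 4/7·E_1 + (1)²·V_1 = 32/7;  E_2 = 4
V_3 = 4/7·E_2 + (1)²·V_2 = 48/7;  E_3 = 4
V_4 = 4/7·E_3 + (1)²·V_3 = 64/7;  E_4 = 4
V_5 = 4/7·E_4 + (1)²·V_4 = 80/7;  E_5 = 4
V_6 = 4/7·E_5 + (1)²·V_5 = 96/7;  E_6 = 4
V_7 = 4/7·E_6 + (1)²·V_6 = 16;  E_7 = 4
V_8 = 4/7·E_7 + (1)²·V_7 = 128/7;  E_8 = 4


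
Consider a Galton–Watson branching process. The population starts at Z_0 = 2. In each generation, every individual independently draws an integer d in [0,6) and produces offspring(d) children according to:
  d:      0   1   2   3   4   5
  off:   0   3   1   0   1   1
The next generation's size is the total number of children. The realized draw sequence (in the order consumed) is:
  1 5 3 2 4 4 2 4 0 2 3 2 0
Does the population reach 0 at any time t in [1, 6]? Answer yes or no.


yes

gen 0: Z_0=2, draws=[1, 5], offspring=[3, 1], Z_1=4
gen 1: Z_1=4, draws=[3, 2, 4, 4], offspring=[0, 1, 1, 1], Z_2=3
gen 2: Z_2=3, draws=[2, 4, 0], offspring=[1, 1, 0], Z_3=2
gen 3: Z_3=2, draws=[2, 3], offspring=[1, 0], Z_4=1
gen 4: Z_4=1, draws=[2], offspring=[1], Z_5=1
gen 5: Z_5=1, draws=[0], offspring=[0], Z_6=0


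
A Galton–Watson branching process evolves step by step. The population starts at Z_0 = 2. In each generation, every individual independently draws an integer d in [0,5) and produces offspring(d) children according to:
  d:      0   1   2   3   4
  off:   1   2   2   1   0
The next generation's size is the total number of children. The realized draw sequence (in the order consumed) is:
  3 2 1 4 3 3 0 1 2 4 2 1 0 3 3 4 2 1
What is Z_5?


gen 0: Z_0=2, draws=[3, 2], offspring=[1, 2], Z_1=3
gen 1: Z_1=3, draws=[1, 4, 3], offspring=[2, 0, 1], Z_2=3
gen 2: Z_2=3, draws=[3, 0, 1], offspring=[1, 1, 2], Z_3=4
gen 3: Z_3=4, draws=[2, 4, 2, 1], offspring=[2, 0, 2, 2], Z_4=6
gen 4: Z_4=6, draws=[0, 3, 3, 4, 2, 1], offspring=[1, 1, 1, 0, 2, 2], Z_5=7

7


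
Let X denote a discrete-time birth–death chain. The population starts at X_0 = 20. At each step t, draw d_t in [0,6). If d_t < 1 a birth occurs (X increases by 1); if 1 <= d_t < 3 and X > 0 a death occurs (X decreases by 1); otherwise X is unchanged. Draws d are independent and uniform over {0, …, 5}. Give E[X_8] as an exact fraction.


56/3

X can drop by at most 1 per step and X_0 = 20 > T = 8, so X_t >= 20 − t >= 12 > 0 for every t <= 8: the floor at 0 (the 'and X > 0' condition) never binds. Hence X_8 = X_0 + Σ_{t<8} Y_t with i.i.d. increments Y_t = y(d_t) ∈ {+1, −1, 0}.
Outcome values over d=0..5: [1, -1, -1, 0, 0, 0]
Σy = -1, Σy² = 3, M = 6
μ = -1/6 = -1/6,  σ² = 3/6 − (-1/6)² = 17/36
E[X_8] = 20 + 8·(-1/6) = 56/3


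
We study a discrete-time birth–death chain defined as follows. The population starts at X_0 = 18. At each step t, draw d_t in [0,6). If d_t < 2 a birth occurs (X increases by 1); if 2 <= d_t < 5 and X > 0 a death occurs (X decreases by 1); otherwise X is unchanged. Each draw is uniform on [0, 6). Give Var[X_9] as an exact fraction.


29/4

X can drop by at most 1 per step and X_0 = 18 > T = 9, so X_t >= 18 − t >= 9 > 0 for every t <= 9: the floor at 0 (the 'and X > 0' condition) never binds. Hence X_9 = X_0 + Σ_{t<9} Y_t with i.i.d. increments Y_t = y(d_t) ∈ {+1, −1, 0}.
Outcome values over d=0..5: [1, 1, -1, -1, -1, 0]
Σy = -1, Σy² = 5, M = 6
μ = -1/6 = -1/6,  σ² = 5/6 − (-1/6)² = 29/36
Independent increments: Var[X_9] = 9·σ² = 9·(29/36) = 29/4


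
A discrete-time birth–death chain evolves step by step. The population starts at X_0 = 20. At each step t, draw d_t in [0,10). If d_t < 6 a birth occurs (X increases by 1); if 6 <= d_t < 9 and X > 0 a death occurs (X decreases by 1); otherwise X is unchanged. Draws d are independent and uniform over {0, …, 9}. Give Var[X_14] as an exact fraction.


X can drop by at most 1 per step and X_0 = 20 > T = 14, so X_t >= 20 − t >= 6 > 0 for every t <= 14: the floor at 0 (the 'and X > 0' condition) never binds. Hence X_14 = X_0 + Σ_{t<14} Y_t with i.i.d. increments Y_t = y(d_t) ∈ {+1, −1, 0}.
Outcome values over d=0..9: [1, 1, 1, 1, 1, 1, -1, -1, -1, 0]
Σy = 3, Σy² = 9, M = 10
μ = 3/10 = 3/10,  σ² = 9/10 − (3/10)² = 81/100
Independent increments: Var[X_14] = 14·σ² = 14·(81/100) = 567/50

567/50


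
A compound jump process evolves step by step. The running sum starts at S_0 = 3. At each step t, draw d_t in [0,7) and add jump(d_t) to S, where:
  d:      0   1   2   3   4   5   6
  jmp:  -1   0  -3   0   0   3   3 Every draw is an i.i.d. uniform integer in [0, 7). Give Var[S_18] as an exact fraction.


3456/49

Outcome values over d=0..6: [-1, 0, -3, 0, 0, 3, 3]
Σy = 2, Σy² = 28, M = 7
μ = 2/7 = 2/7,  σ² = 28/7 − (2/7)² = 192/49
Independent increments: Var[S_18] = 18·σ² = 18·(192/49) = 3456/49


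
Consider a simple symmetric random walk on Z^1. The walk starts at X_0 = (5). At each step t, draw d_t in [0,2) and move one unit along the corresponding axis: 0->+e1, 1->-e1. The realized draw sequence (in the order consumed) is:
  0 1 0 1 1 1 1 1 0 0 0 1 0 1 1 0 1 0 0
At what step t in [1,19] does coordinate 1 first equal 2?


t=0: X=(5), d=0 → +e1, X_1=(6)
t=1: X=(6), d=1 → -e1, X_2=(5)
t=2: X=(5), d=0 → +e1, X_3=(6)
t=3: X=(6), d=1 → -e1, X_4=(5)
t=4: X=(5), d=1 → -e1, X_5=(4)
t=5: X=(4), d=1 → -e1, X_6=(3)
t=6: X=(3), d=1 → -e1, X_7=(2)
t=7: X=(2), d=1 → -e1, X_8=(1)
t=8: X=(1), d=0 → +e1, X_9=(2)
t=9: X=(2), d=0 → +e1, X_10=(3)
t=10: X=(3), d=0 → +e1, X_11=(4)
t=11: X=(4), d=1 → -e1, X_12=(3)
t=12: X=(3), d=0 → +e1, X_13=(4)
t=13: X=(4), d=1 → -e1, X_14=(3)
t=14: X=(3), d=1 → -e1, X_15=(2)
t=15: X=(2), d=0 → +e1, X_16=(3)
t=16: X=(3), d=1 → -e1, X_17=(2)
t=17: X=(2), d=0 → +e1, X_18=(3)
t=18: X=(3), d=0 → +e1, X_19=(4)

7


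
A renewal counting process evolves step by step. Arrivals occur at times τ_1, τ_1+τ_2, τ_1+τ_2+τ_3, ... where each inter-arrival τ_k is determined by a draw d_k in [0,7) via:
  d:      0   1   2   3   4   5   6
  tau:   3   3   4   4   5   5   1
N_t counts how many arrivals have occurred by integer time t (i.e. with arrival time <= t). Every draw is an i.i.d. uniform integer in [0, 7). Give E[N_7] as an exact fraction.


1324527/823543

Inter-arrival values over d=0..6: [3, 3, 4, 4, 5, 5, 1]
Each d has probability 1/7, so the pmf of τ is: f(1) = 1/7, f(3) = 2/7, f(4) = 2/7, f(5) = 2/7
Renewal equation for m(n) = E[N_n]: condition on τ_1 = k (if k <= n, one arrival plus a fresh copy on the remaining n−k steps): m(n) = F(n) + Σ_{k<=n} f(k)·m(n−k), where F(n) = P(τ <= n) and m(0) = 0
m(1) = F(1) = 1/7
m(2) = F(2) + f(1)·m(1) = 1/7 + 1/7·1/7 = 8/49
m(3) = F(3) + f(1)·m(2) = 3/7 + 1/7·8/49 = 155/343
m(4) = F(4) + f(1)·m(3) + f(3)·m(1) = 5/7 + 1/7·155/343 + 2/7·1/7 = 1968/2401
m(5) = F(5) + f(1)·m(4) + f(3)·m(2) + f(4)·m(1) = 1 + 1/7·1968/2401 + 2/7·8/49 + 2/7·1/7 = 20245/16807
m(6) = F(6) + f(1)·m(5) + f(3)·m(3) + f(4)·m(2) + f(5)·m(1) = 1 + 1/7·20245/16807 + 2/7·155/343 + 2/7·8/49 + 2/7·1/7 = 163374/117649
m(7) = F(7) + f(1)·m(6) + f(3)·m(4) + f(4)·m(3) + f(5)·m(2) = 1 + 1/7·163374/117649 + 2/7·1968/2401 + 2/7·155/343 + 2/7·8/49 = 1324527/823543
E[N_7] = m(7) = 1324527/823543


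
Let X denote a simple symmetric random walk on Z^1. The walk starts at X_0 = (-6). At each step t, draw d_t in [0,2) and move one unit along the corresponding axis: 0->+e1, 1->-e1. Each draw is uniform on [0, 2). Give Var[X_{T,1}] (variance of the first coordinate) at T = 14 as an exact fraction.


14

Outcome values over d=0..1: [1, -1]
Σy = 0, Σy² = 2, M = 2
μ = 0/2 = 0,  σ² = 2/2 − (0)² = 1
Independent increments: Var[X_14] = 14·σ² = 14·(1) = 14


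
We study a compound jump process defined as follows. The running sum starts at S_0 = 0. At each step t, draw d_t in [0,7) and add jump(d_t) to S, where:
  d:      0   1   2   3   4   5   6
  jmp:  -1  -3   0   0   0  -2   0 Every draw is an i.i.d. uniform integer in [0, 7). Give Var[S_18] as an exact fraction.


1116/49

Outcome values over d=0..6: [-1, -3, 0, 0, 0, -2, 0]
Σy = -6, Σy² = 14, M = 7
μ = -6/7 = -6/7,  σ² = 14/7 − (-6/7)² = 62/49
Independent increments: Var[S_18] = 18·σ² = 18·(62/49) = 1116/49


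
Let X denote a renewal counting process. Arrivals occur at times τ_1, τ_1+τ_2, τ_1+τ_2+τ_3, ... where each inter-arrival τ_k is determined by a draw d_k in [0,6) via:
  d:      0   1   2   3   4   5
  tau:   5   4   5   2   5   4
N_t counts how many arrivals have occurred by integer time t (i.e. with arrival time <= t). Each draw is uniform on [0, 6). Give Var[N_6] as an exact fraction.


Inter-arrival values over d=0..5: [5, 4, 5, 2, 5, 4]
Each d has probability 1/6, so the pmf of τ is: f(2) = 1/6, f(4) = 1/3, f(5) = 1/2
Let p_n(j) = P(N_n = j), with p_0 = [1]. Condition on τ_1: p_n(0) = P(τ > n), and for j >= 1, p_n(j) = Σ_{k<=n} f(k)·p_{n−k}(j−1)
p_1 = [1]  (j = 0)
p_2 = [5/6, 1/6]  (j = 0..1)
p_3 = [5/6, 1/6]  (j = 0..1)
p_4 = [1/2, 17/36, 1/36]  (j = 0..2)
p_5 = [0, 35/36, 1/36]  (j = 0..2)
p_6 = [0, 31/36, 29/216, 1/216]  (j = 0..3)
E[N_6] = Σ j·p_6(j) = 247/216;  E[N_6²] = Σ j²·p_6(j) = 311/216
Var[N_6] = 311/216 − (247/216)² = 6167/46656

6167/46656


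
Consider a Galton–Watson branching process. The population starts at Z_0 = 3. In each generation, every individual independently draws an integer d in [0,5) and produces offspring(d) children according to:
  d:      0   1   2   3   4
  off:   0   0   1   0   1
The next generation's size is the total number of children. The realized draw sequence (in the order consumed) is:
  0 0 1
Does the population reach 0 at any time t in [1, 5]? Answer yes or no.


gen 0: Z_0=3, draws=[0, 0, 1], offspring=[0, 0, 0], Z_1=0
gen 1: Z_1=0, draws=[], offspring=[], Z_2=0
gen 2: Z_2=0, draws=[], offspring=[], Z_3=0
gen 3: Z_3=0, draws=[], offspring=[], Z_4=0
gen 4: Z_4=0, draws=[], offspring=[], Z_5=0

yes


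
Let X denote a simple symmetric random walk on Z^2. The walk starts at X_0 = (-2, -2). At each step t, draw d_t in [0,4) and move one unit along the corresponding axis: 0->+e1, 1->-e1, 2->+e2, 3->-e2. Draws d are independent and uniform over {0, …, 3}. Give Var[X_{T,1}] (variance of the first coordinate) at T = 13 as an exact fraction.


13/2

Outcome values over d=0..3: [1, -1, 0, 0]
Σy = 0, Σy² = 2, M = 4
μ = 0/4 = 0,  σ² = 2/4 − (0)² = 1/2
Independent increments: Var[X_13] = 13·σ² = 13·(1/2) = 13/2


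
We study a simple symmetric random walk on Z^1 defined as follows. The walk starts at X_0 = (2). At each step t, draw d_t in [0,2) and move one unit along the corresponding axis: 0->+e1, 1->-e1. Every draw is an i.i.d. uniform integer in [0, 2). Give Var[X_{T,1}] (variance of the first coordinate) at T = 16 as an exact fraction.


Outcome values over d=0..1: [1, -1]
Σy = 0, Σy² = 2, M = 2
μ = 0/2 = 0,  σ² = 2/2 − (0)² = 1
Independent increments: Var[X_16] = 16·σ² = 16·(1) = 16

16


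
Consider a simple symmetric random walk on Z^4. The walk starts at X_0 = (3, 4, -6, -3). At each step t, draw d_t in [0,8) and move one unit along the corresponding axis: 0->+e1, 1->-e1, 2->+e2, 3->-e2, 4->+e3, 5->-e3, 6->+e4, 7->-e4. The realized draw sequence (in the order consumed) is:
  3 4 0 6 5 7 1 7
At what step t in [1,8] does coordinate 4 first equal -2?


4

t=0: X=(3, 4, -6, -3), d=3 → -e2, X_1=(3, 3, -6, -3)
t=1: X=(3, 3, -6, -3), d=4 → +e3, X_2=(3, 3, -5, -3)
t=2: X=(3, 3, -5, -3), d=0 → +e1, X_3=(4, 3, -5, -3)
t=3: X=(4, 3, -5, -3), d=6 → +e4, X_4=(4, 3, -5, -2)
t=4: X=(4, 3, -5, -2), d=5 → -e3, X_5=(4, 3, -6, -2)
t=5: X=(4, 3, -6, -2), d=7 → -e4, X_6=(4, 3, -6, -3)
t=6: X=(4, 3, -6, -3), d=1 → -e1, X_7=(3, 3, -6, -3)
t=7: X=(3, 3, -6, -3), d=7 → -e4, X_8=(3, 3, -6, -4)


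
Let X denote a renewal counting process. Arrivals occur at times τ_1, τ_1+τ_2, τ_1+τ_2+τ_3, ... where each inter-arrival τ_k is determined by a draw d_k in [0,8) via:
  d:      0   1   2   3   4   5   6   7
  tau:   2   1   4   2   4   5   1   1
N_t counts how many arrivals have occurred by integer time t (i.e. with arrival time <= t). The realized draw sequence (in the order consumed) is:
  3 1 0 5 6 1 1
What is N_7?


draw d_1=3: τ_1=2, arrival time A_1=2
draw d_2=1: τ_2=1, arrival time A_2=3
draw d_3=0: τ_3=2, arrival time A_3=5
draw d_4=5: τ_4=5, arrival time A_4=10
draw d_5=6: τ_5=1, arrival time A_5=11
draw d_6=1: τ_6=1, arrival time A_6=12
draw d_7=1: τ_7=1, arrival time A_7=13
N_t over t=0..7: 0:0 1:0 2:1 3:2 4:2 5:3 6:3 7:3

3


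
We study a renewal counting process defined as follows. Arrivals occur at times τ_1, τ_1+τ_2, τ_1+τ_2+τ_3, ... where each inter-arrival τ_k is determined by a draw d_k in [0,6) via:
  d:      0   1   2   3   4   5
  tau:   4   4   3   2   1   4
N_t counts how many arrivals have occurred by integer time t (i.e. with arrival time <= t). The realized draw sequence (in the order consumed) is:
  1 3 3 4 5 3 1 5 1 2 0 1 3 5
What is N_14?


draw d_1=1: τ_1=4, arrival time A_1=4
draw d_2=3: τ_2=2, arrival time A_2=6
draw d_3=3: τ_3=2, arrival time A_3=8
draw d_4=4: τ_4=1, arrival time A_4=9
draw d_5=5: τ_5=4, arrival time A_5=13
draw d_6=3: τ_6=2, arrival time A_6=15
draw d_7=1: τ_7=4, arrival time A_7=19
draw d_8=5: τ_8=4, arrival time A_8=23
draw d_9=1: τ_9=4, arrival time A_9=27
draw d_10=2: τ_10=3, arrival time A_10=30
draw d_11=0: τ_11=4, arrival time A_11=34
draw d_12=1: τ_12=4, arrival time A_12=38
draw d_13=3: τ_13=2, arrival time A_13=40
draw d_14=5: τ_14=4, arrival time A_14=44
N_t over t=0..14: 0:0 1:0 2:0 3:0 4:1 5:1 6:2 7:2 8:3 9:4 10:4 11:4 12:4 13:5 14:5

5


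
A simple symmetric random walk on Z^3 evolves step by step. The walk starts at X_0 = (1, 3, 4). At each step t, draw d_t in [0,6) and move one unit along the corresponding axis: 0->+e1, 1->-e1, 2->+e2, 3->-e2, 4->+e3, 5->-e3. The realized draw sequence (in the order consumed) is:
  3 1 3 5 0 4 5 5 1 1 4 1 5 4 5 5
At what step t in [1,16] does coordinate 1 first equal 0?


2

t=0: X=(1, 3, 4), d=3 → -e2, X_1=(1, 2, 4)
t=1: X=(1, 2, 4), d=1 → -e1, X_2=(0, 2, 4)
t=2: X=(0, 2, 4), d=3 → -e2, X_3=(0, 1, 4)
t=3: X=(0, 1, 4), d=5 → -e3, X_4=(0, 1, 3)
t=4: X=(0, 1, 3), d=0 → +e1, X_5=(1, 1, 3)
t=5: X=(1, 1, 3), d=4 → +e3, X_6=(1, 1, 4)
t=6: X=(1, 1, 4), d=5 → -e3, X_7=(1, 1, 3)
t=7: X=(1, 1, 3), d=5 → -e3, X_8=(1, 1, 2)
t=8: X=(1, 1, 2), d=1 → -e1, X_9=(0, 1, 2)
t=9: X=(0, 1, 2), d=1 → -e1, X_10=(-1, 1, 2)
t=10: X=(-1, 1, 2), d=4 → +e3, X_11=(-1, 1, 3)
t=11: X=(-1, 1, 3), d=1 → -e1, X_12=(-2, 1, 3)
t=12: X=(-2, 1, 3), d=5 → -e3, X_13=(-2, 1, 2)
t=13: X=(-2, 1, 2), d=4 → +e3, X_14=(-2, 1, 3)
t=14: X=(-2, 1, 3), d=5 → -e3, X_15=(-2, 1, 2)
t=15: X=(-2, 1, 2), d=5 → -e3, X_16=(-2, 1, 1)


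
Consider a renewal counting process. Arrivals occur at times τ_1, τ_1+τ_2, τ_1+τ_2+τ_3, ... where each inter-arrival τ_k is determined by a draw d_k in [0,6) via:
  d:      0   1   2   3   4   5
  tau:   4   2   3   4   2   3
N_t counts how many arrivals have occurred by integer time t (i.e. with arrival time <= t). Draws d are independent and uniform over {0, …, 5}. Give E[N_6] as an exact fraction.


Inter-arrival values over d=0..5: [4, 2, 3, 4, 2, 3]
Each d has probability 1/6, so the pmf of τ is: f(2) = 1/3, f(3) = 1/3, f(4) = 1/3
Renewal equation for m(n) = E[N_n]: condition on τ_1 = k (if k <= n, one arrival plus a fresh copy on the remaining n−k steps): m(n) = F(n) + Σ_{k<=n} f(k)·m(n−k), where F(n) = P(τ <= n) and m(0) = 0
m(1) = F(1) = 0
m(2) = F(2) = 1/3
m(3) = F(3) = 2/3
m(4) = F(4) + f(2)·m(2) = 1 + 1/3·1/3 = 10/9
m(5) = F(5) + f(2)·m(3) + f(3)·m(2) = 1 + 1/3·2/3 + 1/3·1/3 = 4/3
m(6) = F(6) + f(2)·m(4) + f(3)·m(3) + f(4)·m(2) = 1 + 1/3·10/9 + 1/3·2/3 + 1/3·1/3 = 46/27
E[N_6] = m(6) = 46/27

46/27


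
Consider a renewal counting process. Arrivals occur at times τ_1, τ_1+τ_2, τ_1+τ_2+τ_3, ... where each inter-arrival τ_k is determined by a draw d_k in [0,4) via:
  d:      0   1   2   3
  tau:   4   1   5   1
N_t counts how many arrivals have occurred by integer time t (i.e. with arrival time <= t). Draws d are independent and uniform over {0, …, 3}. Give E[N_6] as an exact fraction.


Inter-arrival values over d=0..3: [4, 1, 5, 1]
Each d has probability 1/4, so the pmf of τ is: f(1) = 1/2, f(4) = 1/4, f(5) = 1/4
Renewal equation for m(n) = E[N_n]: condition on τ_1 = k (if k <= n, one arrival plus a fresh copy on the remaining n−k steps): m(n) = F(n) + Σ_{k<=n} f(k)·m(n−k), where F(n) = P(τ <= n) and m(0) = 0
m(1) = F(1) = 1/2
m(2) = F(2) + f(1)·m(1) = 1/2 + 1/2·1/2 = 3/4
m(3) = F(3) + f(1)·m(2) = 1/2 + 1/2·3/4 = 7/8
m(4) = F(4) + f(1)·m(3) = 3/4 + 1/2·7/8 = 19/16
m(5) = F(5) + f(1)·m(4) + f(4)·m(1) = 1 + 1/2·19/16 + 1/4·1/2 = 55/32
m(6) = F(6) + f(1)·m(5) + f(4)·m(2) + f(5)·m(1) = 1 + 1/2·55/32 + 1/4·3/4 + 1/4·1/2 = 139/64
E[N_6] = m(6) = 139/64

139/64


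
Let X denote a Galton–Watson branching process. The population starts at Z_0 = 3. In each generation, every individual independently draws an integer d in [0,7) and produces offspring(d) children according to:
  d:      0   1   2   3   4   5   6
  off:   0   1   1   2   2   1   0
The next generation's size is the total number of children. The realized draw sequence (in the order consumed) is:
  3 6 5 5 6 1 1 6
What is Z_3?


1

gen 0: Z_0=3, draws=[3, 6, 5], offspring=[2, 0, 1], Z_1=3
gen 1: Z_1=3, draws=[5, 6, 1], offspring=[1, 0, 1], Z_2=2
gen 2: Z_2=2, draws=[1, 6], offspring=[1, 0], Z_3=1


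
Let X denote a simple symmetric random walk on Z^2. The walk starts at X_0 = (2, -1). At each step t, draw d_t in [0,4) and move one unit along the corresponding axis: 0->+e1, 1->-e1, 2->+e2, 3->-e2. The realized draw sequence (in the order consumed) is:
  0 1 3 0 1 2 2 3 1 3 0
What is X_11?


t=0: X=(2, -1), d=0 → +e1, X_1=(3, -1)
t=1: X=(3, -1), d=1 → -e1, X_2=(2, -1)
t=2: X=(2, -1), d=3 → -e2, X_3=(2, -2)
t=3: X=(2, -2), d=0 → +e1, X_4=(3, -2)
t=4: X=(3, -2), d=1 → -e1, X_5=(2, -2)
t=5: X=(2, -2), d=2 → +e2, X_6=(2, -1)
t=6: X=(2, -1), d=2 → +e2, X_7=(2, 0)
t=7: X=(2, 0), d=3 → -e2, X_8=(2, -1)
t=8: X=(2, -1), d=1 → -e1, X_9=(1, -1)
t=9: X=(1, -1), d=3 → -e2, X_10=(1, -2)
t=10: X=(1, -2), d=0 → +e1, X_11=(2, -2)

(2, -2)


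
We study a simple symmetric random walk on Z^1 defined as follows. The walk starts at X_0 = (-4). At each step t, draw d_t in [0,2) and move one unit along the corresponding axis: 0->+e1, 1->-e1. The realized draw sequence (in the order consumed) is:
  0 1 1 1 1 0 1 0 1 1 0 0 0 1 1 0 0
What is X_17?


(-5)

t=0: X=(-4), d=0 → +e1, X_1=(-3)
t=1: X=(-3), d=1 → -e1, X_2=(-4)
t=2: X=(-4), d=1 → -e1, X_3=(-5)
t=3: X=(-5), d=1 → -e1, X_4=(-6)
t=4: X=(-6), d=1 → -e1, X_5=(-7)
t=5: X=(-7), d=0 → +e1, X_6=(-6)
t=6: X=(-6), d=1 → -e1, X_7=(-7)
t=7: X=(-7), d=0 → +e1, X_8=(-6)
t=8: X=(-6), d=1 → -e1, X_9=(-7)
t=9: X=(-7), d=1 → -e1, X_10=(-8)
t=10: X=(-8), d=0 → +e1, X_11=(-7)
t=11: X=(-7), d=0 → +e1, X_12=(-6)
t=12: X=(-6), d=0 → +e1, X_13=(-5)
t=13: X=(-5), d=1 → -e1, X_14=(-6)
t=14: X=(-6), d=1 → -e1, X_15=(-7)
t=15: X=(-7), d=0 → +e1, X_16=(-6)
t=16: X=(-6), d=0 → +e1, X_17=(-5)


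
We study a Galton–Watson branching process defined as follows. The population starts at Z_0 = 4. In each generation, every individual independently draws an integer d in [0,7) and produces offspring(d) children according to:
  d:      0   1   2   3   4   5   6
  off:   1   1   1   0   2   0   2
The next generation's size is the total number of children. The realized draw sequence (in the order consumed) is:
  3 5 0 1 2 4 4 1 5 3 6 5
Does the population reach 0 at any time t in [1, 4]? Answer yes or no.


gen 0: Z_0=4, draws=[3, 5, 0, 1], offspring=[0, 0, 1, 1], Z_1=2
gen 1: Z_1=2, draws=[2, 4], offspring=[1, 2], Z_2=3
gen 2: Z_2=3, draws=[4, 1, 5], offspring=[2, 1, 0], Z_3=3
gen 3: Z_3=3, draws=[3, 6, 5], offspring=[0, 2, 0], Z_4=2

no


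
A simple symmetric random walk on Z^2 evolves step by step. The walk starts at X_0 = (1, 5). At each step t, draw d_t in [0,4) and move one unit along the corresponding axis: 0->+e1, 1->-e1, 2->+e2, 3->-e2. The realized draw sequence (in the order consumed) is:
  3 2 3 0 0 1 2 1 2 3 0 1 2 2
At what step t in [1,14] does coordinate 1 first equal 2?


4

t=0: X=(1, 5), d=3 → -e2, X_1=(1, 4)
t=1: X=(1, 4), d=2 → +e2, X_2=(1, 5)
t=2: X=(1, 5), d=3 → -e2, X_3=(1, 4)
t=3: X=(1, 4), d=0 → +e1, X_4=(2, 4)
t=4: X=(2, 4), d=0 → +e1, X_5=(3, 4)
t=5: X=(3, 4), d=1 → -e1, X_6=(2, 4)
t=6: X=(2, 4), d=2 → +e2, X_7=(2, 5)
t=7: X=(2, 5), d=1 → -e1, X_8=(1, 5)
t=8: X=(1, 5), d=2 → +e2, X_9=(1, 6)
t=9: X=(1, 6), d=3 → -e2, X_10=(1, 5)
t=10: X=(1, 5), d=0 → +e1, X_11=(2, 5)
t=11: X=(2, 5), d=1 → -e1, X_12=(1, 5)
t=12: X=(1, 5), d=2 → +e2, X_13=(1, 6)
t=13: X=(1, 6), d=2 → +e2, X_14=(1, 7)


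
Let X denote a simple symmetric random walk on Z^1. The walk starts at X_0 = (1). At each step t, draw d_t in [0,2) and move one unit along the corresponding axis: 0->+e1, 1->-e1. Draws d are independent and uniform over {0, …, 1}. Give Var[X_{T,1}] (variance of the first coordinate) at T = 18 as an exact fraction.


18

Outcome values over d=0..1: [1, -1]
Σy = 0, Σy² = 2, M = 2
μ = 0/2 = 0,  σ² = 2/2 − (0)² = 1
Independent increments: Var[X_18] = 18·σ² = 18·(1) = 18


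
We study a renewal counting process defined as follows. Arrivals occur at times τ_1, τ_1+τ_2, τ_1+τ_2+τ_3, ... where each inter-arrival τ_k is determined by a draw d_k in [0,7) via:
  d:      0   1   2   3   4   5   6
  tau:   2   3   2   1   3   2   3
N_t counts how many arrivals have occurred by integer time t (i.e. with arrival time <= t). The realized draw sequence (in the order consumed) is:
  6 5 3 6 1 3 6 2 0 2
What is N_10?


draw d_1=6: τ_1=3, arrival time A_1=3
draw d_2=5: τ_2=2, arrival time A_2=5
draw d_3=3: τ_3=1, arrival time A_3=6
draw d_4=6: τ_4=3, arrival time A_4=9
draw d_5=1: τ_5=3, arrival time A_5=12
draw d_6=3: τ_6=1, arrival time A_6=13
draw d_7=6: τ_7=3, arrival time A_7=16
draw d_8=2: τ_8=2, arrival time A_8=18
draw d_9=0: τ_9=2, arrival time A_9=20
draw d_10=2: τ_10=2, arrival time A_10=22
N_t over t=0..10: 0:0 1:0 2:0 3:1 4:1 5:2 6:3 7:3 8:3 9:4 10:4

4


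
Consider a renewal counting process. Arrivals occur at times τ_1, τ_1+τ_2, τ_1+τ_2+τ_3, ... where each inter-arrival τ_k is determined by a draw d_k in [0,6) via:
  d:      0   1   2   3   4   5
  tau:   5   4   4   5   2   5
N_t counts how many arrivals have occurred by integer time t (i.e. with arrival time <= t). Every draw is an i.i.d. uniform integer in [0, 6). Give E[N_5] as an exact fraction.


37/36

Inter-arrival values over d=0..5: [5, 4, 4, 5, 2, 5]
Each d has probability 1/6, so the pmf of τ is: f(2) = 1/6, f(4) = 1/3, f(5) = 1/2
Renewal equation for m(n) = E[N_n]: condition on τ_1 = k (if k <= n, one arrival plus a fresh copy on the remaining n−k steps): m(n) = F(n) + Σ_{k<=n} f(k)·m(n−k), where F(n) = P(τ <= n) and m(0) = 0
m(1) = F(1) = 0
m(2) = F(2) = 1/6
m(3) = F(3) = 1/6
m(4) = F(4) + f(2)·m(2) = 1/2 + 1/6·1/6 = 19/36
m(5) = F(5) + f(2)·m(3) = 1 + 1/6·1/6 = 37/36
E[N_5] = m(5) = 37/36


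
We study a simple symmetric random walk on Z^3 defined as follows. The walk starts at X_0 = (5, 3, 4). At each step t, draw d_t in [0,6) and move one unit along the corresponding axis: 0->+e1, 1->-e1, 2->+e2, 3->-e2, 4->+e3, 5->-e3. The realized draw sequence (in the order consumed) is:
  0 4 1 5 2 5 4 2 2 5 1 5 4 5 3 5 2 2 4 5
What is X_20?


t=0: X=(5, 3, 4), d=0 → +e1, X_1=(6, 3, 4)
t=1: X=(6, 3, 4), d=4 → +e3, X_2=(6, 3, 5)
t=2: X=(6, 3, 5), d=1 → -e1, X_3=(5, 3, 5)
t=3: X=(5, 3, 5), d=5 → -e3, X_4=(5, 3, 4)
t=4: X=(5, 3, 4), d=2 → +e2, X_5=(5, 4, 4)
t=5: X=(5, 4, 4), d=5 → -e3, X_6=(5, 4, 3)
t=6: X=(5, 4, 3), d=4 → +e3, X_7=(5, 4, 4)
t=7: X=(5, 4, 4), d=2 → +e2, X_8=(5, 5, 4)
t=8: X=(5, 5, 4), d=2 → +e2, X_9=(5, 6, 4)
t=9: X=(5, 6, 4), d=5 → -e3, X_10=(5, 6, 3)
t=10: X=(5, 6, 3), d=1 → -e1, X_11=(4, 6, 3)
t=11: X=(4, 6, 3), d=5 → -e3, X_12=(4, 6, 2)
t=12: X=(4, 6, 2), d=4 → +e3, X_13=(4, 6, 3)
t=13: X=(4, 6, 3), d=5 → -e3, X_14=(4, 6, 2)
t=14: X=(4, 6, 2), d=3 → -e2, X_15=(4, 5, 2)
t=15: X=(4, 5, 2), d=5 → -e3, X_16=(4, 5, 1)
t=16: X=(4, 5, 1), d=2 → +e2, X_17=(4, 6, 1)
t=17: X=(4, 6, 1), d=2 → +e2, X_18=(4, 7, 1)
t=18: X=(4, 7, 1), d=4 → +e3, X_19=(4, 7, 2)
t=19: X=(4, 7, 2), d=5 → -e3, X_20=(4, 7, 1)

(4, 7, 1)


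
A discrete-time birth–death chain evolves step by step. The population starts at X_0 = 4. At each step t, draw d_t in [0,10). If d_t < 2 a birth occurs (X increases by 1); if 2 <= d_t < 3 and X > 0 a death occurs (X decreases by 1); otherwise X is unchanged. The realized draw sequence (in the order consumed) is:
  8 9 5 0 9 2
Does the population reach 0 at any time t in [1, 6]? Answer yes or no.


t=0: X=4, d=8 → hold, X_1=4
t=1: X=4, d=9 → hold, X_2=4
t=2: X=4, d=5 → hold, X_3=4
t=3: X=4, d=0 → birth, X_4=5
t=4: X=5, d=9 → hold, X_5=5
t=5: X=5, d=2 → death, X_6=4

no


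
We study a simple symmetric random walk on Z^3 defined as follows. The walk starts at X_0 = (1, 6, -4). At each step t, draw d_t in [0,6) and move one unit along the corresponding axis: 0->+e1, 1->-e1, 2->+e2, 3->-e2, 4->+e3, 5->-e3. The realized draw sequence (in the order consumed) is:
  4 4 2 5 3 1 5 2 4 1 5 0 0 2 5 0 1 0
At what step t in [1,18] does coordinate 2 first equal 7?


3

t=0: X=(1, 6, -4), d=4 → +e3, X_1=(1, 6, -3)
t=1: X=(1, 6, -3), d=4 → +e3, X_2=(1, 6, -2)
t=2: X=(1, 6, -2), d=2 → +e2, X_3=(1, 7, -2)
t=3: X=(1, 7, -2), d=5 → -e3, X_4=(1, 7, -3)
t=4: X=(1, 7, -3), d=3 → -e2, X_5=(1, 6, -3)
t=5: X=(1, 6, -3), d=1 → -e1, X_6=(0, 6, -3)
t=6: X=(0, 6, -3), d=5 → -e3, X_7=(0, 6, -4)
t=7: X=(0, 6, -4), d=2 → +e2, X_8=(0, 7, -4)
t=8: X=(0, 7, -4), d=4 → +e3, X_9=(0, 7, -3)
t=9: X=(0, 7, -3), d=1 → -e1, X_10=(-1, 7, -3)
t=10: X=(-1, 7, -3), d=5 → -e3, X_11=(-1, 7, -4)
t=11: X=(-1, 7, -4), d=0 → +e1, X_12=(0, 7, -4)
t=12: X=(0, 7, -4), d=0 → +e1, X_13=(1, 7, -4)
t=13: X=(1, 7, -4), d=2 → +e2, X_14=(1, 8, -4)
t=14: X=(1, 8, -4), d=5 → -e3, X_15=(1, 8, -5)
t=15: X=(1, 8, -5), d=0 → +e1, X_16=(2, 8, -5)
t=16: X=(2, 8, -5), d=1 → -e1, X_17=(1, 8, -5)
t=17: X=(1, 8, -5), d=0 → +e1, X_18=(2, 8, -5)
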